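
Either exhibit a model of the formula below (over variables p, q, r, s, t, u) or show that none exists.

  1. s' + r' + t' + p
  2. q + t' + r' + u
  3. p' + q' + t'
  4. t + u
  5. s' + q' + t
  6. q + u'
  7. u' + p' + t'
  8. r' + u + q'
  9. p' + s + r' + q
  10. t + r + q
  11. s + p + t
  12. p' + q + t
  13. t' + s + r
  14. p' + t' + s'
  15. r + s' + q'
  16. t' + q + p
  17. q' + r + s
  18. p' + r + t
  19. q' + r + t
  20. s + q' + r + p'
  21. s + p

p: 1, q: 1, r: 1, s: 0, t: 0, u: 1

Try t = 0.
(u) alone gives u = 1.
(q) alone gives q = 1.
(s') alone gives s = 0.
(p) alone gives p = 1.
(r) alone gives r = 1.
Every clause now holds.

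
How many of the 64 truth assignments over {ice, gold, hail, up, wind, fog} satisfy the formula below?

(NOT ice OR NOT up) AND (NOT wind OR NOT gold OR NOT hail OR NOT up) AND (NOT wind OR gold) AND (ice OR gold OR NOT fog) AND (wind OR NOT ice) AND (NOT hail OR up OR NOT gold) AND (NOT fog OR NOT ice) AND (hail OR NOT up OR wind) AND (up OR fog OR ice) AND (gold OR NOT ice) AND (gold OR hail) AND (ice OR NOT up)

3

There are 2^6 = 64 truth assignments over (ice, gold, hail, up, wind, fog).
Split on ice. With ice = true, the clauses containing ice are satisfied and NOT ice drops from the rest; 1 of the 2^5 = 32 assignments to the other variables satisfy what remains.
With ice = false, by the same count on the reduced clause set, 2 assignments work.
Total: 1 + 2 = 3.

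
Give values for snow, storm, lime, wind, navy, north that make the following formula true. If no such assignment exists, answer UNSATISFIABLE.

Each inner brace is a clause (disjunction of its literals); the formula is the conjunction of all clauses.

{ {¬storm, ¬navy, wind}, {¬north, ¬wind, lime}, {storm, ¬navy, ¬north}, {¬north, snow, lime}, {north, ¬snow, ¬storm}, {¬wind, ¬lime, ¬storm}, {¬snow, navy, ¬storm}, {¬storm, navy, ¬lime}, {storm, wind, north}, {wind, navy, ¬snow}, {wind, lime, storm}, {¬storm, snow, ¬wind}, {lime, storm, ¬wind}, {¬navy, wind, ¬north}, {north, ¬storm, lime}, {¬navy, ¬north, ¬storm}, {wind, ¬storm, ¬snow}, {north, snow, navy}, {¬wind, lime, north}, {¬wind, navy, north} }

Case storm = False:
Case navy = False:
Case wind = True:
Unit clause (lime) forces lime = True.
Unit clause (north) forces north = True.
Every clause is now satisfied; snow is unconstrained.

snow=True,  storm=False,  lime=True,  wind=True,  navy=False,  north=True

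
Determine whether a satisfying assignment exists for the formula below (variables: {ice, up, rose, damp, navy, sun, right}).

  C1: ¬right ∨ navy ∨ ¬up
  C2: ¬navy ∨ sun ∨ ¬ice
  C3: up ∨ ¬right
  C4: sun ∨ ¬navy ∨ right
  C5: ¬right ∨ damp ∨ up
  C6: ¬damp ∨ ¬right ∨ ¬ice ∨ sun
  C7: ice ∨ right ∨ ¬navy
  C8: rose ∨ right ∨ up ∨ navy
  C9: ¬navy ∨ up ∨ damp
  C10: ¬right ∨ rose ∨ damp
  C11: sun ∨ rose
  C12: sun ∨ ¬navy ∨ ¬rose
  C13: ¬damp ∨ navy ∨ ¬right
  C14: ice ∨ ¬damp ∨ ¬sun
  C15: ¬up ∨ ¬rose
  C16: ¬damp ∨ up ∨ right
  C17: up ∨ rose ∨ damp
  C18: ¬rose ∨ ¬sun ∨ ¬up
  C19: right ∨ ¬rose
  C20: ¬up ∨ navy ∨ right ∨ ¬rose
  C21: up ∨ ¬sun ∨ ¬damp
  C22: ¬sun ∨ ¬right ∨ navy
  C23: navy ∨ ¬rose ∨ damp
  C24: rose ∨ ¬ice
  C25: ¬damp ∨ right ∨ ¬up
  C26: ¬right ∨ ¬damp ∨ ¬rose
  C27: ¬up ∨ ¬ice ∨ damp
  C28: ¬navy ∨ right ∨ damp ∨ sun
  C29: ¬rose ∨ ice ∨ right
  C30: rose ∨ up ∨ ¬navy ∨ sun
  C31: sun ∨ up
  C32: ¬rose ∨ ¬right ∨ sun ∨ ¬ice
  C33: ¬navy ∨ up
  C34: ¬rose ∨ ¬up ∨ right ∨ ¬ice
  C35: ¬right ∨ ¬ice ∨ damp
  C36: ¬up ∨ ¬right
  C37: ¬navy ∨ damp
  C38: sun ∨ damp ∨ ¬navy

Yes, satisfiable

Try up = True.
Unit clause (¬rose) forces rose = False.
Unit clause (sun) forces sun = True.
Unit clause (¬ice) forces ice = False.
Unit clause (¬damp) forces damp = False.
Unit clause (¬right) forces right = False.
Unit clause (¬navy) forces navy = False.
Every clause now holds.
A satisfying assignment: ice=False,  up=True,  rose=False,  damp=False,  navy=False,  sun=True,  right=False.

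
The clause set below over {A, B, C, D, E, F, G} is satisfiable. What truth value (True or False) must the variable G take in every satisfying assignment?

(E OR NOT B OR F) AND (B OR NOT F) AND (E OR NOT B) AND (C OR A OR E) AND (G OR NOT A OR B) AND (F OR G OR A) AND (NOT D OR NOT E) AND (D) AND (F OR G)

True

Suppose G = false.
Unit clause (D) forces D = true.
Unit clause (NOT E) forces E = false.
Unit clause (NOT B) forces B = false.
Unit clause (NOT F) forces F = false.
But (F) is also a unit clause — contradiction.
So every satisfying assignment has G = True.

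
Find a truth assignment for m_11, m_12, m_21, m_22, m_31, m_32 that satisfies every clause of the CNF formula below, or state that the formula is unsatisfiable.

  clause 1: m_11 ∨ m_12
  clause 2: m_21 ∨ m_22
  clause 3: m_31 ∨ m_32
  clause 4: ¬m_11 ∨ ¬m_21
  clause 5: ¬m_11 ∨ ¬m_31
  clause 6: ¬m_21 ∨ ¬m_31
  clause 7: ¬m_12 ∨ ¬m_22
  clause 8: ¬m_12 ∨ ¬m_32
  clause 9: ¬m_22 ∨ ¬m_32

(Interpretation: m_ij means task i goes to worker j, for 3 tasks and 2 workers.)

UNSATISFIABLE

Try m_11 = True.
Unit clause (¬m_21) forces m_21 = False.
Unit clause (m_22) forces m_22 = True.
Unit clause (¬m_31) forces m_31 = False.
Unit clause (m_32) forces m_32 = True.
Now (¬m_32) is unsatisfied and unit — conflict.
Backtrack on m_11: now try m_11 = False.
Unit clause (m_12) forces m_12 = True.
Unit clause (¬m_22) forces m_22 = False.
Unit clause (m_21) forces m_21 = True.
Unit clause (¬m_31) forces m_31 = False.
Unit clause (m_32) forces m_32 = True.
Now (¬m_32) is unsatisfied and unit — conflict.
Both values of m_11 lead to a conflict.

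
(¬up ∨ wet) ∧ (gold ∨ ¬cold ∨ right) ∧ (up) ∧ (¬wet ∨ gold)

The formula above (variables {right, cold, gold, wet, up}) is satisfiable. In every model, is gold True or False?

True

Suppose gold = False.
From the singleton clause (up), up = True.
From the singleton clause (wet), wet = True.
That conflicts with the unit clause (¬wet).
So every satisfying assignment has gold = True.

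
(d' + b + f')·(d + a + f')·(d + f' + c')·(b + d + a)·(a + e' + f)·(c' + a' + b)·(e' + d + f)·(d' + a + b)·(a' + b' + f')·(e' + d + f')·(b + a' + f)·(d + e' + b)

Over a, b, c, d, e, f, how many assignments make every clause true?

15

There are 2^6 = 64 truth assignments over (a, b, c, d, e, f).
Split on a. With a = 1, the clauses containing a are satisfied and a' drops from the rest; 7 of the 2^5 = 32 assignments to the other variables satisfy what remains.
With a = 0, by the same count on the reduced clause set, 8 assignments work.
Total: 7 + 8 = 15.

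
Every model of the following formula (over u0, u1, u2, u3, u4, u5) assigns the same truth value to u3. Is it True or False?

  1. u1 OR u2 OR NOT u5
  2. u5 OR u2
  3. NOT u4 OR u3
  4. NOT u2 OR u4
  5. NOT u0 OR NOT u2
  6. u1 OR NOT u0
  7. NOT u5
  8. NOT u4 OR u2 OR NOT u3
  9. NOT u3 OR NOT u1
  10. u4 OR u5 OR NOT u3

Suppose u3 = false.
(NOT u4) alone gives u4 = false.
(NOT u2) alone gives u2 = false.
(u5) alone gives u5 = true.
Now (NOT u5) is unsatisfied and unit — conflict.
So every satisfying assignment has u3 = True.

True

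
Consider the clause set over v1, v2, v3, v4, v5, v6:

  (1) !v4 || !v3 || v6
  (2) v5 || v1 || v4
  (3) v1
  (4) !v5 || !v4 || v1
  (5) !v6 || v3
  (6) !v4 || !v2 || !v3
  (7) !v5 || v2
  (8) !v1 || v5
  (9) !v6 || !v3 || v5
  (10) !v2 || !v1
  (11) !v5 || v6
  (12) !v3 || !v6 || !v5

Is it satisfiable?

The clause (v1) is unit, so v1 = true.
The clause (v5) is unit, so v5 = true.
The clause (v2) is unit, so v2 = true.
Now (!v2) is unsatisfied and unit — conflict.
No assignment satisfies every clause.

No, unsatisfiable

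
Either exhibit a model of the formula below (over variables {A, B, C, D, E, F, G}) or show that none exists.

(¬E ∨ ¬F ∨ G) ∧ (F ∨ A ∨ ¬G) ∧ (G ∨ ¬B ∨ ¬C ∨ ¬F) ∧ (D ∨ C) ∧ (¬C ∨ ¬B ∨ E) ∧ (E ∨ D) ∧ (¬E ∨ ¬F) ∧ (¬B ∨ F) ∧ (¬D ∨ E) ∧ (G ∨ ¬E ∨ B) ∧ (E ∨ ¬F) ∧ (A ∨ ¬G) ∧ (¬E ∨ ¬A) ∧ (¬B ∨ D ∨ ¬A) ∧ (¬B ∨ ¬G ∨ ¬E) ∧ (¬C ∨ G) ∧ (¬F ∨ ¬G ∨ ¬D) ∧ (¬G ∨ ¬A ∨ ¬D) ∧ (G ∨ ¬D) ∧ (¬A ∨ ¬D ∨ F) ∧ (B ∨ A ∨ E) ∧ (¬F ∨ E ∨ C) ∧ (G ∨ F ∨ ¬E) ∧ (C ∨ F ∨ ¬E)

Try D = True.
(E) alone gives E = True.
(¬F) alone gives F = False.
(¬B) alone gives B = False.
(G) alone gives G = True.
(A) alone gives A = True.
Now (¬A) is unsatisfied and unit — conflict.
Undo D and try D = False.
(C) alone gives C = True.
(E) alone gives E = True.
(¬F) alone gives F = False.
(¬B) alone gives B = False.
(G) alone gives G = True.
(A) alone gives A = True.
Now (¬A) is unsatisfied and unit — conflict.
Neither D = True nor D = False works.

UNSATISFIABLE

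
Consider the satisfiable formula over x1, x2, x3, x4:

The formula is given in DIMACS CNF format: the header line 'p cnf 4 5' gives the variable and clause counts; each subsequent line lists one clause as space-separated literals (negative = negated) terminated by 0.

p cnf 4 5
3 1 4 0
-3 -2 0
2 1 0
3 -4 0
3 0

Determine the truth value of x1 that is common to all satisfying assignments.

Suppose x1 = False.
The clause (x2) is unit, so x2 = True.
The clause (¬x3) is unit, so x3 = False.
That conflicts with the unit clause (x3).
So every satisfying assignment has x1 = True.

True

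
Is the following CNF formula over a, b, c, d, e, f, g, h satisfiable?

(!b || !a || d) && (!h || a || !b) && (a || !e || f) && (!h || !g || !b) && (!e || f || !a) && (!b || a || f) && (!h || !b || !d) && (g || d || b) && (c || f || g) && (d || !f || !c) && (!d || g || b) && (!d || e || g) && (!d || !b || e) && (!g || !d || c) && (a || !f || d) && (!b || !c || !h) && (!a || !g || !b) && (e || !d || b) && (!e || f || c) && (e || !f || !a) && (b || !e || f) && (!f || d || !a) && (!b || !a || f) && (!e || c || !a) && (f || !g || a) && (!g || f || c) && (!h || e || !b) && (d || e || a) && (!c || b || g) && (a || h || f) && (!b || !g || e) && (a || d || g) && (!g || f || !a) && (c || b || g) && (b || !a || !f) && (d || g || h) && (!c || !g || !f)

Satisfiable

Case b = true:
Case a = false:
From the singleton clause (!h), h = false.
From the singleton clause (f), f = true.
From the singleton clause (d), d = true.
From the singleton clause (e), e = true.
Case g = false:
No clause remains; c is free.
A satisfying assignment: a: false,  b: true,  c: false,  d: true,  e: true,  f: true,  g: false,  h: false.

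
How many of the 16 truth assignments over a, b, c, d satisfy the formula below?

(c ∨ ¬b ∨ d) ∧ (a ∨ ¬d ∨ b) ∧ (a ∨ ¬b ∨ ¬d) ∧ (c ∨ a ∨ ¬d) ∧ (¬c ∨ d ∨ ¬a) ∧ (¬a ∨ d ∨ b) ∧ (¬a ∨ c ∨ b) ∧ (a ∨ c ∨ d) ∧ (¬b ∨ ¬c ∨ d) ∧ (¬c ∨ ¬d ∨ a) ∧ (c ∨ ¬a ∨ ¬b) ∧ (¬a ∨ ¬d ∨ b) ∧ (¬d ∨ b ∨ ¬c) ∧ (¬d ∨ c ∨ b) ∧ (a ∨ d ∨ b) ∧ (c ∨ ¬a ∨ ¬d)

There are 2^4 = 16 truth assignments over (a, b, c, d).
Check each against the 16 clauses (columns in the order a, b, c, d):
  F F F F  ✗ fails (a ∨ c ∨ d)
  F F F T  ✗ fails (a ∨ ¬d ∨ b)
  F F T F  ✗ fails (a ∨ d ∨ b)
  F F T T  ✗ fails (a ∨ ¬d ∨ b)
  F T F F  ✗ fails (c ∨ ¬b ∨ d)
  F T F T  ✗ fails (a ∨ ¬b ∨ ¬d)
  F T T F  ✗ fails (¬b ∨ ¬c ∨ d)
  F T T T  ✗ fails (a ∨ ¬b ∨ ¬d)
  T F F F  ✗ fails (¬a ∨ d ∨ b)
  T F F T  ✗ fails (¬a ∨ c ∨ b)
  T F T F  ✗ fails (¬c ∨ d ∨ ¬a)
  T F T T  ✗ fails (¬a ∨ ¬d ∨ b)
  T T F F  ✗ fails (c ∨ ¬b ∨ d)
  T T F T  ✗ fails (c ∨ ¬a ∨ ¬b)
  T T T F  ✗ fails (¬c ∨ d ∨ ¬a)
  T T T T  ✓ satisfies all
1 of the 16 rows is a model.

1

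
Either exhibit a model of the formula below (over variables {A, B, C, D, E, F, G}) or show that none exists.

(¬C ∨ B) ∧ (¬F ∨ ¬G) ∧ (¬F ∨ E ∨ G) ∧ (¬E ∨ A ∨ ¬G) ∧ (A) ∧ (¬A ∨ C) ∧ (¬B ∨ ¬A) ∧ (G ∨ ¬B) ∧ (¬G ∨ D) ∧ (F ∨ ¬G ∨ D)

UNSATISFIABLE

(A) alone gives A = True.
(C) alone gives C = True.
(B) alone gives B = True.
But (¬B) is also a unit clause — contradiction.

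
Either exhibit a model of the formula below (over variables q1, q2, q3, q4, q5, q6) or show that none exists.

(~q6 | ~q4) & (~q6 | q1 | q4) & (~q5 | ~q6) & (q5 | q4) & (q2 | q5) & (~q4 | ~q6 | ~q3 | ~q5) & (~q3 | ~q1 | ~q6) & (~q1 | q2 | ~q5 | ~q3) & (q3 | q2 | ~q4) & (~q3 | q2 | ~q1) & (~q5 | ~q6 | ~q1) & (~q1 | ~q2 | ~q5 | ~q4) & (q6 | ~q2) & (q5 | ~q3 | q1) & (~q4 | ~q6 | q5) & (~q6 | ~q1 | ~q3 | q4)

q1: 1,  q2: 0,  q3: 0,  q4: 0,  q5: 1,  q6: 0

Suppose q6 = 0.
From the singleton clause (~q2), q2 = 0.
From the singleton clause (q5), q5 = 1.
Suppose q1 = 1.
From the singleton clause (~q3), q3 = 0.
From the singleton clause (~q4), q4 = 0.
All clauses are satisfied.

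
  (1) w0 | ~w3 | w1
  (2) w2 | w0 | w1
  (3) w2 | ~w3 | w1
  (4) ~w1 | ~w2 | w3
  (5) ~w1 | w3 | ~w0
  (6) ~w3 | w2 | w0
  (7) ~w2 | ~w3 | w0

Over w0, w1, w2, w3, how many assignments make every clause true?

7

There are 2^4 = 16 truth assignments over (w0, w1, w2, w3).
Split on w3. With w3 = 1, the clauses containing w3 are satisfied and ~w3 drops from the rest; 3 of the 2^3 = 8 assignments to the other variables satisfy what remains.
With w3 = 0, by the same count on the reduced clause set, 4 assignments work.
(One model: w0=F, w1=F, w2=T, w3=F.)
Total: 3 + 4 = 7.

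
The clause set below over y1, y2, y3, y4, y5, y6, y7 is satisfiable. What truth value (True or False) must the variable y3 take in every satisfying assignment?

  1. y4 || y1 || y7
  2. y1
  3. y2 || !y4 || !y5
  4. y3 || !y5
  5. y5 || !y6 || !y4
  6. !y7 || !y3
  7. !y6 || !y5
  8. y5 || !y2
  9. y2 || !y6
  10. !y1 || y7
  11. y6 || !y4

False

Suppose y3 = true.
From the singleton clause (y1), y1 = true.
From the singleton clause (!y7), y7 = false.
That conflicts with the unit clause (y7).
So every satisfying assignment has y3 = False.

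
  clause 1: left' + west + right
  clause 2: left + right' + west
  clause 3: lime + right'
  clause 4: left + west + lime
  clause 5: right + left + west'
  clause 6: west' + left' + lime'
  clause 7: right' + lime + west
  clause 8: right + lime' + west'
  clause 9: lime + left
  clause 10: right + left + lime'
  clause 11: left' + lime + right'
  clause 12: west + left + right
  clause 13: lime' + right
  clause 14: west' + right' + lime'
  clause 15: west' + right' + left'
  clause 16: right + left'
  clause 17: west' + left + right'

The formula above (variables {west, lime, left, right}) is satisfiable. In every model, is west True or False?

Suppose west = 1.
Try lime = 1.
Unit clause (left') forces left = 0.
Unit clause (right) forces right = 1.
Now (right') is unsatisfied and unit — conflict.
So lime must be the other value — set lime = 0.
Unit clause (right') forces right = 0.
Unit clause (left) forces left = 1.
Now (left') is unsatisfied and unit — conflict.
Neither lime = 1 nor lime = 0 works.
So every satisfying assignment has west = False.

False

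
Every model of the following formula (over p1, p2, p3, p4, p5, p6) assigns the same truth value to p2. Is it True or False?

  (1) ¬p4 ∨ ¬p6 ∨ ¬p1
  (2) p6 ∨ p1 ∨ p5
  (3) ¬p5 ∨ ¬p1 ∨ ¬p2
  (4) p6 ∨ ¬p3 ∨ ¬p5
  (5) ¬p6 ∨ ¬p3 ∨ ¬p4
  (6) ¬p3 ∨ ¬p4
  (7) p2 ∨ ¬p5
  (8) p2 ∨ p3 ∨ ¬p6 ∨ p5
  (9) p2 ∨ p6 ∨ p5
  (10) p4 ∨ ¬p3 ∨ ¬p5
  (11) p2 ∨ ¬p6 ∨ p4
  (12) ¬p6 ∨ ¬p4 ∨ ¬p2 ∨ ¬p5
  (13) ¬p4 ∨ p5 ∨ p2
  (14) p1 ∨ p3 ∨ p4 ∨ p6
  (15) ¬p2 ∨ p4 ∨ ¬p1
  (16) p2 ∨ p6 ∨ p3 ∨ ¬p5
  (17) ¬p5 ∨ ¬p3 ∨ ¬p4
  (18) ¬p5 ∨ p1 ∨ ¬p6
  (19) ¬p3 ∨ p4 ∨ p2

True

Suppose p2 = False.
Unit clause (¬p5) forces p5 = False.
Unit clause (p6) forces p6 = True.
Unit clause (p3) forces p3 = True.
Unit clause (¬p4) forces p4 = False.
But (p4) is also a unit clause — contradiction.
So every satisfying assignment has p2 = True.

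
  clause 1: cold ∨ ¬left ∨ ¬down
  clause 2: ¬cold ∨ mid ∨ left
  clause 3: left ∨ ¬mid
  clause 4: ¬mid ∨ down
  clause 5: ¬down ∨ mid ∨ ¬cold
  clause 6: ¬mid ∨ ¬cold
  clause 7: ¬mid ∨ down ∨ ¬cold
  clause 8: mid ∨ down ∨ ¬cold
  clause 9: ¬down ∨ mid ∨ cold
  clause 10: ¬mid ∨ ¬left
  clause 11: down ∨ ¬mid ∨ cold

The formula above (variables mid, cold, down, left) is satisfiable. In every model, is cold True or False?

Suppose cold = True.
From the singleton clause (¬mid), mid = False.
From the singleton clause (left), left = True.
From the singleton clause (¬down), down = False.
That conflicts with the unit clause (down).
So every satisfying assignment has cold = False.

False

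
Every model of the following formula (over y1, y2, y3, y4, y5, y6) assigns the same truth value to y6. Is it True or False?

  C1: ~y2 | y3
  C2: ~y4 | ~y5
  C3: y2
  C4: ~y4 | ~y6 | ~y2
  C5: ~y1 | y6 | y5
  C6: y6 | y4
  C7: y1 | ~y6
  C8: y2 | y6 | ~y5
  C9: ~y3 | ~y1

False

Suppose y6 = 1.
(y2) alone gives y2 = 1.
(y3) alone gives y3 = 1.
(~y4) alone gives y4 = 0.
(y1) alone gives y1 = 1.
That conflicts with the unit clause (~y1).
So every satisfying assignment has y6 = False.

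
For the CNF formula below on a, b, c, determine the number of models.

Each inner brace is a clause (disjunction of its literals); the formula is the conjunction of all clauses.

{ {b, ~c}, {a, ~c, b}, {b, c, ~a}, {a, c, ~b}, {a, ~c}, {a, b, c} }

2

There are 2^3 = 8 truth assignments over (a, b, c).
Check each against the 6 clauses (columns in the order a, b, c):
  F F F  ✗ fails (a | b | c)
  F F T  ✗ fails (b | ~c)
  F T F  ✗ fails (a | c | ~b)
  F T T  ✗ fails (a | ~c)
  T F F  ✗ fails (b | c | ~a)
  T F T  ✗ fails (b | ~c)
  T T F  ✓ satisfies all
  T T T  ✓ satisfies all
2 of the 8 rows are models.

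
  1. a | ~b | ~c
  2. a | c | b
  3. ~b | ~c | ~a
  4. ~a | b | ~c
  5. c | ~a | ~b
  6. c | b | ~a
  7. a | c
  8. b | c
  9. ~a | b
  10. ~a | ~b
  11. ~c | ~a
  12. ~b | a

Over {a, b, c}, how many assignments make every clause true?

1

There are 2^3 = 8 truth assignments over (a, b, c).
Check each against the 12 clauses (columns in the order a, b, c):
  F F F  ✗ fails (a | c | b)
  F F T  ✓ satisfies all
  F T F  ✗ fails (a | c)
  F T T  ✗ fails (a | ~b | ~c)
  T F F  ✗ fails (c | b | ~a)
  T F T  ✗ fails (~a | b | ~c)
  T T F  ✗ fails (c | ~a | ~b)
  T T T  ✗ fails (~b | ~c | ~a)
1 of the 8 rows is a model.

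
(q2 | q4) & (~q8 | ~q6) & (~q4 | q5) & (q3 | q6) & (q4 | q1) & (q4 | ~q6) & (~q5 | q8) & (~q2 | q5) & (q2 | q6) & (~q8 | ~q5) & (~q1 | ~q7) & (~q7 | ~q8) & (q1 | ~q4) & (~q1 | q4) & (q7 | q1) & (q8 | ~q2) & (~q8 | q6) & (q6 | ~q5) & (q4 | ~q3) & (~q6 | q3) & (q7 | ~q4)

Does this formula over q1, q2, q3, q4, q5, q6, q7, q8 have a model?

Try q2 = 1.
Unit clause (q5) forces q5 = 1.
Unit clause (q8) forces q8 = 1.
But (~q8) is also a unit clause — contradiction.
Undo q2 and try q2 = 0.
Unit clause (q4) forces q4 = 1.
Unit clause (q5) forces q5 = 1.
Unit clause (q8) forces q8 = 1.
But (~q8) is also a unit clause — contradiction.
Both values of q2 lead to a conflict.
No assignment satisfies every clause.

No, unsatisfiable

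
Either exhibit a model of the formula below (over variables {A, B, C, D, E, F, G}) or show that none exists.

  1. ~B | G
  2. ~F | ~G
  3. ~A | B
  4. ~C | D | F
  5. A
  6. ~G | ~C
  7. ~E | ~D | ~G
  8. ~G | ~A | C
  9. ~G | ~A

UNSATISFIABLE

(A) alone gives A = 1.
(B) alone gives B = 1.
(G) alone gives G = 1.
But (~G) is also a unit clause — contradiction.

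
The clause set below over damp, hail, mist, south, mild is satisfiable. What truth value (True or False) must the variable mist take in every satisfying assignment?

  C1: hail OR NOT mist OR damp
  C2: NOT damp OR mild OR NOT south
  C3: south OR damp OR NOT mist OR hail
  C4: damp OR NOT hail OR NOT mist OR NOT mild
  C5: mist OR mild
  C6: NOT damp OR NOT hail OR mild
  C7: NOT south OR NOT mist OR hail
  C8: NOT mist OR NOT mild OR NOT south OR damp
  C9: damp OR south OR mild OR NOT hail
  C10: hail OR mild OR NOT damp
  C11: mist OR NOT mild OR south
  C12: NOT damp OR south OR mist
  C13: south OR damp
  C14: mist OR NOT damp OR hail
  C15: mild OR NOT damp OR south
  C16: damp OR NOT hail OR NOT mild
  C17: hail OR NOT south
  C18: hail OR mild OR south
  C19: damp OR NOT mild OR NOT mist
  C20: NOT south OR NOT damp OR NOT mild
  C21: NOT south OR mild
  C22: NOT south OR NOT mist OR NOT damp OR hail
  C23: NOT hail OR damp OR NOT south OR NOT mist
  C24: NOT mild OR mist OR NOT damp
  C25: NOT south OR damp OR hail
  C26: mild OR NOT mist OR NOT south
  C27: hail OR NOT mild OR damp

True

Suppose mist = false.
(mild) alone gives mild = true.
(south) alone gives south = true.
(hail) alone gives hail = true.
(damp) alone gives damp = true.
Now (NOT damp) is unsatisfied and unit — conflict.
So every satisfying assignment has mist = True.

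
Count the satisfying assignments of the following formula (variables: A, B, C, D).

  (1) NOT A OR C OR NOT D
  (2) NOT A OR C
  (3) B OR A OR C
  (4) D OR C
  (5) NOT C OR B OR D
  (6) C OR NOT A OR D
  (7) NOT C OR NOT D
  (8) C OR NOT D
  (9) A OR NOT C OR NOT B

1

There are 2^4 = 16 truth assignments over (A, B, C, D).
Check each against the 9 clauses (columns in the order A, B, C, D):
  F F F F  ✗ fails (B OR A OR C)
  F F F T  ✗ fails (B OR A OR C)
  F F T F  ✗ fails (NOT C OR B OR D)
  F F T T  ✗ fails (NOT C OR NOT D)
  F T F F  ✗ fails (D OR C)
  F T F T  ✗ fails (C OR NOT D)
  F T T F  ✗ fails (A OR NOT C OR NOT B)
  F T T T  ✗ fails (NOT C OR NOT D)
  T F F F  ✗ fails (NOT A OR C)
  T F F T  ✗ fails (NOT A OR C OR NOT D)
  T F T F  ✗ fails (NOT C OR B OR D)
  T F T T  ✗ fails (NOT C OR NOT D)
  T T F F  ✗ fails (NOT A OR C)
  T T F T  ✗ fails (NOT A OR C OR NOT D)
  T T T F  ✓ satisfies all
  T T T T  ✗ fails (NOT C OR NOT D)
1 of the 16 rows is a model.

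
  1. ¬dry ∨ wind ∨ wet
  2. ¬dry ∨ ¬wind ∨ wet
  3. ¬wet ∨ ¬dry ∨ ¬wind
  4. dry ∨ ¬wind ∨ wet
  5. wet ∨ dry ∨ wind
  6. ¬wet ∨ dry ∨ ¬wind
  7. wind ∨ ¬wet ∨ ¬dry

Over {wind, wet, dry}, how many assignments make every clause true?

1

There are 2^3 = 8 truth assignments over (wind, wet, dry).
Split on dry. With dry = True, the clauses containing dry are satisfied and ¬dry drops from the rest; 0 of the 2^2 = 4 assignments to the other variables satisfy what remains.
With dry = False, by the same count on the reduced clause set, 1 assignment works.
Total: 0 + 1 = 1.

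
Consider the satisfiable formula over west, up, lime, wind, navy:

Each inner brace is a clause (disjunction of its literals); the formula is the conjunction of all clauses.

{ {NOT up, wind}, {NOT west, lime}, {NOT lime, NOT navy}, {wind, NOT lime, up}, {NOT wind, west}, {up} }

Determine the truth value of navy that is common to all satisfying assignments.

False

Suppose navy = true.
Unit clause (NOT lime) forces lime = false.
Unit clause (NOT west) forces west = false.
Unit clause (NOT wind) forces wind = false.
Unit clause (NOT up) forces up = false.
Now (up) is unsatisfied and unit — conflict.
So every satisfying assignment has navy = False.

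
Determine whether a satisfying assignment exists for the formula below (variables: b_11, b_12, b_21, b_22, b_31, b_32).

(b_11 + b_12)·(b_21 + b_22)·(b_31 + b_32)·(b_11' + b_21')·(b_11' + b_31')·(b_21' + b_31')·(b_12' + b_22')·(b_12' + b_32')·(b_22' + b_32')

Case b_11 = 1:
The clause (b_21') is unit, so b_21 = 0.
The clause (b_22) is unit, so b_22 = 1.
The clause (b_31') is unit, so b_31 = 0.
The clause (b_32) is unit, so b_32 = 1.
Now (b_32') is unsatisfied and unit — conflict.
Backtrack on b_11: now try b_11 = 0.
The clause (b_12) is unit, so b_12 = 1.
The clause (b_22') is unit, so b_22 = 0.
The clause (b_21) is unit, so b_21 = 1.
The clause (b_31') is unit, so b_31 = 0.
The clause (b_32) is unit, so b_32 = 1.
Now (b_32') is unsatisfied and unit — conflict.
Neither b_11 = 1 nor b_11 = 0 works.
No assignment satisfies every clause.

No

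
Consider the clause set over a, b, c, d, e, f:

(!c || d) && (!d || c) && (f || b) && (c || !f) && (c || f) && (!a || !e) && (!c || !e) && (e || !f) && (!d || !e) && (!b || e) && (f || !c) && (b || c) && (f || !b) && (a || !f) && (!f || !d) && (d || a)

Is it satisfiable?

Unsatisfiable

Branch on c: set c = false.
(!d) alone gives d = false.
(!f) alone gives f = false.
But (f) is also a unit clause — contradiction.
Undo c and try c = true.
(d) alone gives d = true.
(!e) alone gives e = false.
(!f) alone gives f = false.
But (f) is also a unit clause — contradiction.
Both values of c lead to a conflict.
No assignment satisfies every clause.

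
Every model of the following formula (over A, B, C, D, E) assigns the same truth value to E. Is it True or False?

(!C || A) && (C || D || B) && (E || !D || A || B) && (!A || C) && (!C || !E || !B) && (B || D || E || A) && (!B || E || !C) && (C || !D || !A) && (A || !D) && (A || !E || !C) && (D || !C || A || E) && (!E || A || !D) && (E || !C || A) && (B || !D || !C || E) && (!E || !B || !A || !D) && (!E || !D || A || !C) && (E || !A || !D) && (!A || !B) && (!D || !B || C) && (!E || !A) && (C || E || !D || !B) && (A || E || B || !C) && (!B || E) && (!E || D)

Suppose E = true.
From the singleton clause (!A), A = false.
From the singleton clause (!C), C = false.
From the singleton clause (!D), D = false.
Now (D) is unsatisfied and unit — conflict.
So every satisfying assignment has E = False.

False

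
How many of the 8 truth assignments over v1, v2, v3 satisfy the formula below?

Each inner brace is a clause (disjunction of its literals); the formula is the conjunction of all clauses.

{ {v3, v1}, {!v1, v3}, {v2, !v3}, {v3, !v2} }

There are 2^3 = 8 truth assignments over (v1, v2, v3).
Check each against the 4 clauses (columns in the order v1, v2, v3):
  F F F  ✗ fails (v3 || v1)
  F F T  ✗ fails (v2 || !v3)
  F T F  ✗ fails (v3 || v1)
  F T T  ✓ satisfies all
  T F F  ✗ fails (!v1 || v3)
  T F T  ✗ fails (v2 || !v3)
  T T F  ✗ fails (!v1 || v3)
  T T T  ✓ satisfies all
2 of the 8 rows are models.

2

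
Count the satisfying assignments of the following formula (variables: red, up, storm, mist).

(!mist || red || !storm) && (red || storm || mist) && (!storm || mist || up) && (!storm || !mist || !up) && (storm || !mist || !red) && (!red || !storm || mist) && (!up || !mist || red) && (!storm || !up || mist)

There are 2^4 = 16 truth assignments over (red, up, storm, mist).
Check each against the 8 clauses (columns in the order red, up, storm, mist):
  F F F F  ✗ fails (red || storm || mist)
  F F F T  ✓ satisfies all
  F F T F  ✗ fails (!storm || mist || up)
  F F T T  ✗ fails (!mist || red || !storm)
  F T F F  ✗ fails (red || storm || mist)
  F T F T  ✗ fails (!up || !mist || red)
  F T T F  ✗ fails (!storm || !up || mist)
  F T T T  ✗ fails (!mist || red || !storm)
  T F F F  ✓ satisfies all
  T F F T  ✗ fails (storm || !mist || !red)
  T F T F  ✗ fails (!storm || mist || up)
  T F T T  ✓ satisfies all
  T T F F  ✓ satisfies all
  T T F T  ✗ fails (storm || !mist || !red)
  T T T F  ✗ fails (!red || !storm || mist)
  T T T T  ✗ fails (!storm || !mist || !up)
4 of the 16 rows are models.

4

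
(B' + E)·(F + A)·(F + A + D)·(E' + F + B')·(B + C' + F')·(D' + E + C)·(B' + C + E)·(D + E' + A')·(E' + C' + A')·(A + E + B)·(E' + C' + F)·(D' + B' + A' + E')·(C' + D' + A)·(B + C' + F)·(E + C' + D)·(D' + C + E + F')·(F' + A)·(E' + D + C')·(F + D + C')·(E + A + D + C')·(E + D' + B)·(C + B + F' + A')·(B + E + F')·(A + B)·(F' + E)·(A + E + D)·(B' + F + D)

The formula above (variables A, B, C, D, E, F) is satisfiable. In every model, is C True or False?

Suppose C = 1.
Try B = 0.
(F') alone gives F = 0.
But (F) is also a unit clause — contradiction.
Undo B and try B = 1.
(E) alone gives E = 1.
(F) alone gives F = 1.
(A') alone gives A = 0.
But (A) is also a unit clause — contradiction.
Either choice for B ends in contradiction.
So every satisfying assignment has C = False.

False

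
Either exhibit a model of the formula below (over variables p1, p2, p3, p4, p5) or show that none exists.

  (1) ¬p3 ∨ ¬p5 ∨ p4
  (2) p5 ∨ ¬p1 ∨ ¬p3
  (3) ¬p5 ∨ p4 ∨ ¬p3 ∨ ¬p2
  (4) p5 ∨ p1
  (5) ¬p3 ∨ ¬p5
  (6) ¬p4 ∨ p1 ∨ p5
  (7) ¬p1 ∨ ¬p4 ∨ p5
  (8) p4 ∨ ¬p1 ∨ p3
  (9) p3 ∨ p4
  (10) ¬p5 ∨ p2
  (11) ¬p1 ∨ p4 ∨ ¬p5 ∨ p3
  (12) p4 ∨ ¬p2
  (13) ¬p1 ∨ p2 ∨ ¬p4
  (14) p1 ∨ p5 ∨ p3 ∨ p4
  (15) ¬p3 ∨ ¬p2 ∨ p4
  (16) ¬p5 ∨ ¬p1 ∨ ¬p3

p1 ↦ True, p2 ↦ True, p3 ↦ False, p4 ↦ True, p5 ↦ True

Case p5 = True:
(¬p3) alone gives p3 = False.
(p4) alone gives p4 = True.
(p2) alone gives p2 = True.
All clauses hold; p1 can take either value.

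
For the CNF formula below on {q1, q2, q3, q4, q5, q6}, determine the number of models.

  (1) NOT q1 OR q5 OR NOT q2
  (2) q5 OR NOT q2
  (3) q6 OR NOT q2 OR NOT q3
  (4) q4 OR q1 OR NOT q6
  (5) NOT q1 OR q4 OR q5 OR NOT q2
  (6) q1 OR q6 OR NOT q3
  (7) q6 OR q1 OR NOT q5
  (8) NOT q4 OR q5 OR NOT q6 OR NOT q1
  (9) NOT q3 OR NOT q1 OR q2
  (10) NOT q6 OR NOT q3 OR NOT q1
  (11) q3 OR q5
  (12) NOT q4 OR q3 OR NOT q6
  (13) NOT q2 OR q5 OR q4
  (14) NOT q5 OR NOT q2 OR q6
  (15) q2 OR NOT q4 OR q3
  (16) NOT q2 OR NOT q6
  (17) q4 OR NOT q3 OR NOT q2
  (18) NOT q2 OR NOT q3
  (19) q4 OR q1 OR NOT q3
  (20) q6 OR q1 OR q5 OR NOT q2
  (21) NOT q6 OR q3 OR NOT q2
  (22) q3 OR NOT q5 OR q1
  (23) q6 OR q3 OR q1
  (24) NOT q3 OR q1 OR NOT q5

3

There are 2^6 = 64 truth assignments over (q1, q2, q3, q4, q5, q6).
Split on q1. With q1 = true, the clauses containing q1 are satisfied and NOT q1 drops from the rest; 2 of the 2^5 = 32 assignments to the other variables satisfy what remains.
With q1 = false, by the same count on the reduced clause set, 1 assignment works.
(One model: q1=F, q2=F, q3=T, q4=T, q5=F, q6=T.)
Total: 2 + 1 = 3.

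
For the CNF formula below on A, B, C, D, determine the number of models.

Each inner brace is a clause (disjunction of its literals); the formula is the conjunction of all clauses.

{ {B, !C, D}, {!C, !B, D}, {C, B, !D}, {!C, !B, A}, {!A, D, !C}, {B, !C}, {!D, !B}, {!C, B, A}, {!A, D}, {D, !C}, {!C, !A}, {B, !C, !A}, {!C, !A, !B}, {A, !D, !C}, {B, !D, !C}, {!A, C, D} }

There are 2^4 = 16 truth assignments over (A, B, C, D).
Check each against the 16 clauses (columns in the order A, B, C, D):
  F F F F  ✓ satisfies all
  F F F T  ✗ fails (C || B || !D)
  F F T F  ✗ fails (B || !C || D)
  F F T T  ✗ fails (B || !C)
  F T F F  ✓ satisfies all
  F T F T  ✗ fails (!D || !B)
  F T T F  ✗ fails (!C || !B || D)
  F T T T  ✗ fails (!C || !B || A)
  T F F F  ✗ fails (!A || D)
  T F F T  ✗ fails (C || B || !D)
  T F T F  ✗ fails (B || !C || D)
  T F T T  ✗ fails (B || !C)
  T T F F  ✗ fails (!A || D)
  T T F T  ✗ fails (!D || !B)
  T T T F  ✗ fails (!C || !B || D)
  T T T T  ✗ fails (!D || !B)
2 of the 16 rows are models.

2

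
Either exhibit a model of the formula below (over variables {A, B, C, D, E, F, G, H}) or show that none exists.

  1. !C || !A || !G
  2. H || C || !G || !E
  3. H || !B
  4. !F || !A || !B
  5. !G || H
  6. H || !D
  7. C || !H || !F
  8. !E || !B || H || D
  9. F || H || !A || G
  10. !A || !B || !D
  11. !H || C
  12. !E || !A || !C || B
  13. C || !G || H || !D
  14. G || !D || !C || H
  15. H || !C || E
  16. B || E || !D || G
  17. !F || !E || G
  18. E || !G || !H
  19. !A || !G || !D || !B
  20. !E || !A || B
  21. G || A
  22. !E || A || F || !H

A=true; B=false; C=true; D=false; E=false; F=false; G=false; H=true

Case H = true:
Unit clause (C) forces C = true.
Case A = true:
Unit clause (!G) forces G = false.
Case F = false:
Case B = false:
Unit clause (!E) forces E = false.
Unit clause (!D) forces D = false.
All clauses are satisfied.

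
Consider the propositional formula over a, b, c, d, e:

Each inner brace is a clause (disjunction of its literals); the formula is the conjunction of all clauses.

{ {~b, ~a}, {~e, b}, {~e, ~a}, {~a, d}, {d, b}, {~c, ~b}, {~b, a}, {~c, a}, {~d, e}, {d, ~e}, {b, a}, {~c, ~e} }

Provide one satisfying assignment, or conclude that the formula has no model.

Try b = 0.
From the singleton clause (~e), e = 0.
From the singleton clause (d), d = 1.
Now (~d) is unsatisfied and unit — conflict.
That branch fails; take b = 1 instead.
From the singleton clause (~a), a = 0.
Now (a) is unsatisfied and unit — conflict.
Either choice for b ends in contradiction.

UNSATISFIABLE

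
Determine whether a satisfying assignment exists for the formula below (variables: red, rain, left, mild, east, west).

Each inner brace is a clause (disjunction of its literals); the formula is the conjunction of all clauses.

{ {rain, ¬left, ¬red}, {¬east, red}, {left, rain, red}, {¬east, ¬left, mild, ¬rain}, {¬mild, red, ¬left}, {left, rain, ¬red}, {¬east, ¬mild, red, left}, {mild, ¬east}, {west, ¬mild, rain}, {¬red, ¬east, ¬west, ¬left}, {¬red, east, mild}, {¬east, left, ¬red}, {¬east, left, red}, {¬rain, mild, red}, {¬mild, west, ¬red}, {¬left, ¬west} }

Yes

Branch on east: set east = False.
Branch on red: set red = False.
Branch on left: set left = False.
The clause (rain) is unit, so rain = True.
The clause (mild) is unit, so mild = True.
All clauses hold; west can take either value.
A satisfying assignment: red ↦ False, rain ↦ True, left ↦ False, mild ↦ True, east ↦ False, west ↦ True.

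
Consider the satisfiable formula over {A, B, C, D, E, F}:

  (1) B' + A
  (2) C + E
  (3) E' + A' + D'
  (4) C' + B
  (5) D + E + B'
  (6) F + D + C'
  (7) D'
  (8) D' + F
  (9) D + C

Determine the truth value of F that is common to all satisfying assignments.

True

Suppose F = 0.
(D') alone gives D = 0.
(C') alone gives C = 0.
Now (C) is unsatisfied and unit — conflict.
So every satisfying assignment has F = True.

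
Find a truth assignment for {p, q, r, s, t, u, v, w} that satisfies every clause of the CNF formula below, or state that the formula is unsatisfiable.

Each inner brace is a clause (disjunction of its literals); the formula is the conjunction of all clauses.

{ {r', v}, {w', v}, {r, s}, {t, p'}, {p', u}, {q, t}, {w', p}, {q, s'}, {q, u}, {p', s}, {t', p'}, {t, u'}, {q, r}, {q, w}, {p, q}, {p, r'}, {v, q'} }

Branch on r: set r = 0.
The clause (s) is unit, so s = 1.
The clause (q) is unit, so q = 1.
The clause (v) is unit, so v = 1.
Branch on t: set t = 1.
The clause (p') is unit, so p = 0.
The clause (w') is unit, so w = 0.
No clause remains; u is free.

p: 0, q: 1, r: 0, s: 1, t: 1, u: 1, v: 1, w: 0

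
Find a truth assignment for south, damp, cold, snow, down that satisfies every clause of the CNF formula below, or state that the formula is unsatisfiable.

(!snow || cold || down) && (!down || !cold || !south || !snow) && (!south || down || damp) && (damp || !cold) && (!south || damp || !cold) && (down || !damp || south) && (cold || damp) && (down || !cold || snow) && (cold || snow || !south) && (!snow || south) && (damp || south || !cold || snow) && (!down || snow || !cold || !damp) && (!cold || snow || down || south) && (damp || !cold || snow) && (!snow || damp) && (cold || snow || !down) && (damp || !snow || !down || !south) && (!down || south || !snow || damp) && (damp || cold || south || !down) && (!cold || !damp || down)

south=true,  damp=true,  cold=false,  snow=true,  down=true

Try damp = true.
Try down = true.
Try snow = true.
From the singleton clause (south), south = true.
From the singleton clause (!cold), cold = false.
All clauses are satisfied.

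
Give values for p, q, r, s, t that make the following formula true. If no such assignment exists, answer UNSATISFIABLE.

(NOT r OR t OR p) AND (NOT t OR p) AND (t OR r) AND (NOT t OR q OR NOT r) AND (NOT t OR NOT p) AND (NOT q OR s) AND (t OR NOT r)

UNSATISFIABLE

Branch on t: set t = false.
The clause (r) is unit, so r = true.
But (NOT r) is also a unit clause — contradiction.
That branch fails; take t = true instead.
The clause (p) is unit, so p = true.
But (NOT p) is also a unit clause — contradiction.
Neither t = true nor t = false works.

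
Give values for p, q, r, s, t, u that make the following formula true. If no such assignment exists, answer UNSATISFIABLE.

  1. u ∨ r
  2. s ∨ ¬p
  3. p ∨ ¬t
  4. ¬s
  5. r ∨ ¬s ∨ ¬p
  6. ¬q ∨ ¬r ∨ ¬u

p ↦ False; q ↦ False; r ↦ True; s ↦ False; t ↦ False; u ↦ True

(¬s) alone gives s = False.
(¬p) alone gives p = False.
(¬t) alone gives t = False.
Suppose u = True.
Suppose q = False.
All clauses hold; r can take either value.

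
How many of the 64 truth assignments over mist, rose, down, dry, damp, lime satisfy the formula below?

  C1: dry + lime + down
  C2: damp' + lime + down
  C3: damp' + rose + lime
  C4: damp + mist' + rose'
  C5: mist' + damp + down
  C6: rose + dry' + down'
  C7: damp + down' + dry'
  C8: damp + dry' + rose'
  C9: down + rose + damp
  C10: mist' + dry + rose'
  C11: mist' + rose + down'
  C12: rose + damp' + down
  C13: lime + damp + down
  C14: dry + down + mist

There are 2^6 = 64 truth assignments over (mist, rose, down, dry, damp, lime).
Split on mist. With mist = 1, the clauses containing mist are satisfied and mist' drops from the rest; 3 of the 2^5 = 32 assignments to the other variables satisfy what remains.
With mist = 0, by the same count on the reduced clause set, 10 assignments work.
Total: 3 + 10 = 13.

13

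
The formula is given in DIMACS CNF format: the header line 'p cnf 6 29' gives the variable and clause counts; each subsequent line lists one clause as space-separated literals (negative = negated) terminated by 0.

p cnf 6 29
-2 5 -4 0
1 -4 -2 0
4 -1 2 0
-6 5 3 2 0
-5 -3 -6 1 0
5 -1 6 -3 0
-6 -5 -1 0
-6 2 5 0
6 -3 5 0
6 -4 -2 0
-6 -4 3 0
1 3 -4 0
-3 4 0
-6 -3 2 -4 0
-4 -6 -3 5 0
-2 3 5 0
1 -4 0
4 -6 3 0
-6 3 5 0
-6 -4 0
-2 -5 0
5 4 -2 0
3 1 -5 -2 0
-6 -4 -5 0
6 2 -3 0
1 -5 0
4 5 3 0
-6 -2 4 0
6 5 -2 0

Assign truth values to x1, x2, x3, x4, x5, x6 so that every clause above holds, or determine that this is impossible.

x1: True,  x2: False,  x3: False,  x4: True,  x5: False,  x6: False

Case x3 = False:
Case x6 = False:
Case x4 = True:
The clause (¬x2) is unit, so x2 = False.
The clause (x1) is unit, so x1 = True.
Every clause is now satisfied; x5 is unconstrained.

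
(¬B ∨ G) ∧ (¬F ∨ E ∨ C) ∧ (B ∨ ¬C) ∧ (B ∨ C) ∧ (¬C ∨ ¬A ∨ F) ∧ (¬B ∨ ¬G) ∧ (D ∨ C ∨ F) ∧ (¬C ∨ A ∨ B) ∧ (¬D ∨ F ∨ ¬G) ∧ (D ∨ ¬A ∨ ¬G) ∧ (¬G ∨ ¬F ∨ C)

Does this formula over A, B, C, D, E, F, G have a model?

No

Suppose B = False.
Unit clause (¬C) forces C = False.
Now (C) is unsatisfied and unit — conflict.
That branch fails; take B = True instead.
Unit clause (G) forces G = True.
Now (¬G) is unsatisfied and unit — conflict.
Both values of B lead to a conflict.
No assignment satisfies every clause.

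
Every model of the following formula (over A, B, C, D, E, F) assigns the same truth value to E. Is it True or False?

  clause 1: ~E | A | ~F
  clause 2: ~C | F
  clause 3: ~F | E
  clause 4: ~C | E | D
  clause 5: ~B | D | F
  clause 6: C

True

Suppose E = 0.
From the singleton clause (~F), F = 0.
From the singleton clause (~C), C = 0.
Now (C) is unsatisfied and unit — conflict.
So every satisfying assignment has E = True.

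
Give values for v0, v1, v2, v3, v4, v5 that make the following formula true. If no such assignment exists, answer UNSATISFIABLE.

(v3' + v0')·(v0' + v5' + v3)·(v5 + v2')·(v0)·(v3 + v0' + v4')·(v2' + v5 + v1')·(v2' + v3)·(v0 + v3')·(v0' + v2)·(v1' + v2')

The clause (v0) is unit, so v0 = 1.
The clause (v3') is unit, so v3 = 0.
The clause (v5') is unit, so v5 = 0.
The clause (v2') is unit, so v2 = 0.
But (v2) is also a unit clause — contradiction.

UNSATISFIABLE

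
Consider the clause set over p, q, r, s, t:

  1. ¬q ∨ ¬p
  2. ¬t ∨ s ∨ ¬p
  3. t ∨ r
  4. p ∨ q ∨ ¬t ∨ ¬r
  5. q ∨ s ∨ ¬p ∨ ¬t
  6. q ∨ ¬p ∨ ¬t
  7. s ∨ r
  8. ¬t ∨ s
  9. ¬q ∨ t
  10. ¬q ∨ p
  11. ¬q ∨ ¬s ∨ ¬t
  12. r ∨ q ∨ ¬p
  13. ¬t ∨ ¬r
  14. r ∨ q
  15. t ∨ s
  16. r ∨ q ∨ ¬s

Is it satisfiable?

Satisfiable

Try q = False.
The clause (r) is unit, so r = True.
The clause (¬t) is unit, so t = False.
The clause (s) is unit, so s = True.
No clause remains; p is free.
A satisfying assignment: p ↦ True, q ↦ False, r ↦ True, s ↦ True, t ↦ False.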